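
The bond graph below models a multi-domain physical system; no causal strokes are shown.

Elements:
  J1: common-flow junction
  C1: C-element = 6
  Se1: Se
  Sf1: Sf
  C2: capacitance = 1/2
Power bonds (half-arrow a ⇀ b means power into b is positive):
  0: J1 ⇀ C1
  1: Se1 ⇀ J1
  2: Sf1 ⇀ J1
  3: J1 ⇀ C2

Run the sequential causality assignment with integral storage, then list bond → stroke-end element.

#0 →J1
#1 →J1
#2 →Sf1
#3 →J1

bond 1 →J1  (Se1 fixes effort; stroke away)
bond 2 →Sf1  (Sf1: flow source, stroke at near end)
bond 0 →J1  (common-f at J1 fixed by 2)
bond 3 →J1  (1-jn J1 has f-setter on 2)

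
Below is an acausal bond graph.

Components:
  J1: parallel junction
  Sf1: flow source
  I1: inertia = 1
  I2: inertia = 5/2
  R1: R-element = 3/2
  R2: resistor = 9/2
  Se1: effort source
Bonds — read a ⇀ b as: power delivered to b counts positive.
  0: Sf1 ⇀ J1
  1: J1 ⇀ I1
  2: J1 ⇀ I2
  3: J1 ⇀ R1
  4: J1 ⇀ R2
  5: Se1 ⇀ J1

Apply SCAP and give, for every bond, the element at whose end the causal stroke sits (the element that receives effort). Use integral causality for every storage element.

β0 stroke→Sf1  (Sf1 fixes flow; stroke at Sf1)
β5 stroke→J1  (Se1 (Se) sets effort on bond)
β1 stroke→I1  (J1 effort already set via bond 5)
β2 stroke→I2  (common-e at J1 fixed by 5)
β3 stroke→R1  (J1: bond 5 brought effort, rest push out)
β4 stroke→R2  (J1 effort already set via bond 5)

b0 →Sf1
b1 →I1
b2 →I2
b3 →R1
b4 →R2
b5 →J1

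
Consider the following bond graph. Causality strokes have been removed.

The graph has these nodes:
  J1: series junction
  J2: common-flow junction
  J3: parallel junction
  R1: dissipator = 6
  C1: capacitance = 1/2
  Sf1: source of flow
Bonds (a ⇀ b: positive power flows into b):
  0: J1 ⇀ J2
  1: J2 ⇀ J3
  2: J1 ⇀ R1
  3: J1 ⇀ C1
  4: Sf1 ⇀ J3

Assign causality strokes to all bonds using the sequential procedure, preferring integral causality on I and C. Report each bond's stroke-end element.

β4 stroke at Sf1  (Sf1 (Sf) sets flow on bond)
β1 stroke at J3  (only one effort-in slot at J3)
β0 stroke at J2  (common-f at J2 fixed by 1)
β2 stroke at J1  (J1 flow already set via bond 0)
β3 stroke at J1  (1-jn J1 has f-setter on 0)

b0 →J2
b1 →J3
b2 →J1
b3 →J1
b4 →Sf1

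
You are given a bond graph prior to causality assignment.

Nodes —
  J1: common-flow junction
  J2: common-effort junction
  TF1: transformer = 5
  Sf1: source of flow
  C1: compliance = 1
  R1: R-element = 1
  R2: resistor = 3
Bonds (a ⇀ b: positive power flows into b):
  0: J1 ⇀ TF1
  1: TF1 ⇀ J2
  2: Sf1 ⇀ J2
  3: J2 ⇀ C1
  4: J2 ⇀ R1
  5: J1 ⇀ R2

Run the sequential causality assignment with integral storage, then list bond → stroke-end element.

#2 stroke at Sf1  (Sf1 fixes flow; stroke at Sf1)
#3 stroke at J2  (C1: C, integral causality)
#1 stroke at TF1  (common-e at J2 fixed by 3)
#4 stroke at R1  (common-e at J2 fixed by 3)
#0 stroke at J1  (TF TF1: opposite of bond 1)
#5 stroke at R2  (closing 1-jn rule on J1)

bond 0 stroke→J1
bond 1 stroke→TF1
bond 2 stroke→Sf1
bond 3 stroke→J2
bond 4 stroke→R1
bond 5 stroke→R2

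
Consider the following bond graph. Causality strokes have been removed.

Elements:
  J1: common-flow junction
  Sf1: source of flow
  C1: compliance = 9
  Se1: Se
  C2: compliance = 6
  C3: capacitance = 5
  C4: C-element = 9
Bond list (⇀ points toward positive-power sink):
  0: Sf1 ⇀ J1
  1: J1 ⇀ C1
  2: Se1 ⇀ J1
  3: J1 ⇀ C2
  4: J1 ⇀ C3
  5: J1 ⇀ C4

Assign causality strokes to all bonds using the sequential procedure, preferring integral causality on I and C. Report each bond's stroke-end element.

bond 0 →Sf1
bond 1 →J1
bond 2 →J1
bond 3 →J1
bond 4 →J1
bond 5 →J1

β0 stroke→Sf1  (Sf1: flow source, stroke at near end)
β2 stroke→J1  (Se1 fixes effort; stroke away)
β1 stroke→J1  (J1: bond 0 brought flow, rest push out)
β3 stroke→J1  (1-jn J1 has f-setter on 0)
β4 stroke→J1  (J1: bond 0 brought flow, rest push out)
β5 stroke→J1  (J1: bond 0 brought flow, rest push out)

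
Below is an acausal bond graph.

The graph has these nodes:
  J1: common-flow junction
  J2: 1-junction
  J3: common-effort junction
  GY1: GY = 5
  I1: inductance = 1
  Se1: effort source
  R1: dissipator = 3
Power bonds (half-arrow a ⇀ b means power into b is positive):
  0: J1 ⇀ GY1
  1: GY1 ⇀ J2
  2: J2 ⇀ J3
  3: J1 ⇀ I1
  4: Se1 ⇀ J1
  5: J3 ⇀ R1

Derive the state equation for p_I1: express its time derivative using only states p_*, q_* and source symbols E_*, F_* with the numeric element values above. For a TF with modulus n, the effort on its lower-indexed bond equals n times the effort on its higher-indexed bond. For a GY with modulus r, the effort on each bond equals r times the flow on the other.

bond 4 |J1  (Se1: effort source, stroke at far end)
bond 3 |I1  (I1 integral (f out))
bond 0 |J1  (J1 flow already set via bond 3)
bond 1 |J2  (through GY1, causality inverts; strokes same side of GY1)
bond 2 |J3  (only one flow-in slot at J2)
bond 5 |R1  (J3: bond 2 brought effort, rest push out)

dp_I1/dt = E_Se1 - 25*p_I1/3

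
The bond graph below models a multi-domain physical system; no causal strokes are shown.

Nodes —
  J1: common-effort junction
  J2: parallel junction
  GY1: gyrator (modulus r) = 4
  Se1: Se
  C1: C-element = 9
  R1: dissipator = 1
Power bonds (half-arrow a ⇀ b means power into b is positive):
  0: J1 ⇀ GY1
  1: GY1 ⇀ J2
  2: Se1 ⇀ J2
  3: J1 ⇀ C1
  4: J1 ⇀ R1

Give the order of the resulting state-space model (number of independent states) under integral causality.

1  (C1 all integral)

b2 →J2  (Se1 fixes effort; stroke away)
b1 →GY1  (J2: bond 2 brought effort, rest push out)
b0 →GY1  (GY1 both-in/both-out from 1)
b3 →J1  (C1: C, integral causality)
b4 →R1  (J1: bond 3 brought effort, rest push out)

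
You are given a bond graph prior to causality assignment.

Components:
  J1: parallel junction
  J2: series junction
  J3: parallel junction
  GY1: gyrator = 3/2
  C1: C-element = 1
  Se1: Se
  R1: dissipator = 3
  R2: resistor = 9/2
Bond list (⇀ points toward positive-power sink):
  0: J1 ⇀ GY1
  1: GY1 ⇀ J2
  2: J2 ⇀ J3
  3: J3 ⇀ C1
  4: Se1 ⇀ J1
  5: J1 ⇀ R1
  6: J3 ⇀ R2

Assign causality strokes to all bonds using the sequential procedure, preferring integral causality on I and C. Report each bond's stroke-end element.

bond 4 stroke at J1  (Se1 (Se) sets effort on bond)
bond 0 stroke at GY1  (J1 effort already set via bond 4)
bond 5 stroke at R1  (J1 effort already set via bond 4)
bond 1 stroke at GY1  (GY GY1: same side as bond 0)
bond 2 stroke at J2  (J2 flow already set via bond 1)
bond 3 stroke at J3  (prefer integral on C1)
bond 6 stroke at R2  (J3: bond 3 brought effort, rest push out)

#0 →GY1
#1 →GY1
#2 →J2
#3 →J3
#4 →J1
#5 →R1
#6 →R2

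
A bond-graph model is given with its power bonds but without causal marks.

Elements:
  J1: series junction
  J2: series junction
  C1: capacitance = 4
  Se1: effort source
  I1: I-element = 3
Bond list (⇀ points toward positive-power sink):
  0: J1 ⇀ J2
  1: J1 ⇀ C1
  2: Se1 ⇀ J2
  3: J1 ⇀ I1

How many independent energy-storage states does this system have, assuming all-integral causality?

2  (C1, I1 all integral)

bond 2 |J2  (source Se1 imposes e)
bond 0 |J1  (J2: last free bond brings flow in)
bond 1 |J1  (C1 outputs effort q/C1)
bond 3 |I1  (closing 1-jn rule on J1)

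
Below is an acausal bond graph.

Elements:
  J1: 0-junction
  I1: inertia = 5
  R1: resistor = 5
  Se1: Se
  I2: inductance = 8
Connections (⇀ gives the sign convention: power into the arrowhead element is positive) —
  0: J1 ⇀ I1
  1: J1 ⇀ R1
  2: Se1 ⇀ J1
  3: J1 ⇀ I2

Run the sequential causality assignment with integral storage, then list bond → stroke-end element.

#2 →J1  (source Se1 imposes e)
#0 →I1  (common-e at J1 fixed by 2)
#1 →R1  (J1: bond 2 brought effort, rest push out)
#3 →I2  (0-jn J1 has e-setter on 2)

#0 →I1
#1 →R1
#2 →J1
#3 →I2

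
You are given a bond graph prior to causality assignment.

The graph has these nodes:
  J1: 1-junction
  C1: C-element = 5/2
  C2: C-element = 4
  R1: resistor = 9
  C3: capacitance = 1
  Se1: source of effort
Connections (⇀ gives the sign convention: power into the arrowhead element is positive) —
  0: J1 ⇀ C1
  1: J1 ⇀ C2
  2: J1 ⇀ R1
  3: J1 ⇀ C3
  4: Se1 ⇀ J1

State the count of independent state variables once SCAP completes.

3  (C1, C2, C3 all integral)

b4 →J1  (Se1 (Se) sets effort on bond)
b0 →J1  (C1: C, integral causality)
b1 →J1  (C2: C, integral causality)
b3 →J1  (C3 integral (e out))
b2 →R1  (only one flow-in slot at J1)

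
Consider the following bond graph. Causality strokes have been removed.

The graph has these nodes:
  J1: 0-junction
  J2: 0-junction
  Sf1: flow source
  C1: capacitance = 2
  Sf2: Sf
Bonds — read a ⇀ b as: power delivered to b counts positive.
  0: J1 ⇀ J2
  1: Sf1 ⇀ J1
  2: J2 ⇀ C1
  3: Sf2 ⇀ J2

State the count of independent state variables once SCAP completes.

1  (C1 all integral)

bond 1 →Sf1  (Sf1 fixes flow; stroke at Sf1)
bond 3 →Sf2  (Sf2: flow source, stroke at near end)
bond 0 →J1  (J1: last free bond brings effort in)
bond 2 →J2  (J2 needs exactly one e-in)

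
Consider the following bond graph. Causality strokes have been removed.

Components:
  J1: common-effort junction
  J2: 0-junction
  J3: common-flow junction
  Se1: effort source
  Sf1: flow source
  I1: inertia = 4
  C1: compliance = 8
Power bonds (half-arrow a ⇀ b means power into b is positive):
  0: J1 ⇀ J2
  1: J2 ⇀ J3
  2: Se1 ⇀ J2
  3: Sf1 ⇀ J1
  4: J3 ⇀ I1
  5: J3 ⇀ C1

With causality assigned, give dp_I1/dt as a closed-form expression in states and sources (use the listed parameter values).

b2 stroke at J2  (source Se1 imposes e)
b3 stroke at Sf1  (source Sf1 imposes f)
b0 stroke at J1  (J1: last free bond brings effort in)
b1 stroke at J3  (0-jn J2 has e-setter on 2)
b4 stroke at I1  (prefer integral on I1)
b5 stroke at J3  (J3 flow already set via bond 4)

dp_I1/dt = E_Se1 - q_C1/8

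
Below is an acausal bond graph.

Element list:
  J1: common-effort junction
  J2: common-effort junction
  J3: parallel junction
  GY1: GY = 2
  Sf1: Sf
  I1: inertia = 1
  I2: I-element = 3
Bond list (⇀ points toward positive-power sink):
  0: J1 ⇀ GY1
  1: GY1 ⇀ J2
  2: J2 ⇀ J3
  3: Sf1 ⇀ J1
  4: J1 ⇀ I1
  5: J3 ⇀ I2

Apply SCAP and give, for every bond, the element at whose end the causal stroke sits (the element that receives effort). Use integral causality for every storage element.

bond 0 stroke at J1
bond 1 stroke at J2
bond 2 stroke at J3
bond 3 stroke at Sf1
bond 4 stroke at I1
bond 5 stroke at I2

b3 stroke→Sf1  (source Sf1 imposes f)
b4 stroke→I1  (I1: I, integral causality)
b0 stroke→J1  (J1 needs exactly one e-in)
b1 stroke→J2  (through GY1, causality inverts; strokes same side of GY1)
b2 stroke→J3  (J2: bond 1 brought effort, rest push out)
b5 stroke→I2  (J3 effort already set via bond 2)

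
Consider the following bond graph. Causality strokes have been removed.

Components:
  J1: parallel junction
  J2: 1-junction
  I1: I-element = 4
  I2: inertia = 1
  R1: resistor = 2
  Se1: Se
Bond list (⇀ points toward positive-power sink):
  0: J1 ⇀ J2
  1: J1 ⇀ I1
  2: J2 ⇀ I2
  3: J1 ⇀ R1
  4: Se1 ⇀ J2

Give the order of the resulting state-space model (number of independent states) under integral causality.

2  (I1, I2 all integral)

#4 →J2  (source Se1 imposes e)
#1 →I1  (I1: I, integral causality)
#2 →I2  (I2: I, integral causality)
#0 →J2  (common-f at J2 fixed by 2)
#3 →J1  (J1 needs exactly one e-in)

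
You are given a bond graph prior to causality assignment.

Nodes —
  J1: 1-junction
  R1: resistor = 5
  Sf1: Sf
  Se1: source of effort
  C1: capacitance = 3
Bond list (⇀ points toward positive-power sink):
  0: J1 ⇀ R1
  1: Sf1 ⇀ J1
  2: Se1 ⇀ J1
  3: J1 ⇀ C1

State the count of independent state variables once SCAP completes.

b1 stroke at Sf1  (source Sf1 imposes f)
b2 stroke at J1  (Se1 (Se) sets effort on bond)
b0 stroke at J1  (J1: bond 1 brought flow, rest push out)
b3 stroke at J1  (J1: bond 1 brought flow, rest push out)

1  (C1 all integral)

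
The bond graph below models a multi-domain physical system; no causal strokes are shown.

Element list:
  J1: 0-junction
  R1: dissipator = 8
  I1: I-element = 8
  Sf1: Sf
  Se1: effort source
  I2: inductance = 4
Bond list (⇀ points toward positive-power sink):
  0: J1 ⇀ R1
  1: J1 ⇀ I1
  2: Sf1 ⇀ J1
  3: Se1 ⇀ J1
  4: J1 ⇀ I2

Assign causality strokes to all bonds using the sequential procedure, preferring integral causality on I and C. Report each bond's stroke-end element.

#2 →Sf1  (Sf1 fixes flow; stroke at Sf1)
#3 →J1  (Se1: effort source, stroke at far end)
#0 →R1  (0-jn J1 has e-setter on 3)
#1 →I1  (0-jn J1 has e-setter on 3)
#4 →I2  (0-jn J1 has e-setter on 3)

#0 →R1
#1 →I1
#2 →Sf1
#3 →J1
#4 →I2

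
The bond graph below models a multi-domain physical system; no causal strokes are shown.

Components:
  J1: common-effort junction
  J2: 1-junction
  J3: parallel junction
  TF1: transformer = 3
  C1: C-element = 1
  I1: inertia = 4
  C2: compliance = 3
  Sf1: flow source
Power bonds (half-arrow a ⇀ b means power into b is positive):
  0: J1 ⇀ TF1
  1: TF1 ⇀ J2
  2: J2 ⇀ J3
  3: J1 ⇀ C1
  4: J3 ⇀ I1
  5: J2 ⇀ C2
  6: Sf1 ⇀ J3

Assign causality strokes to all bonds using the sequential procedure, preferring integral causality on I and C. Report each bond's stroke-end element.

#6 stroke→Sf1  (Sf1: flow source, stroke at near end)
#3 stroke→J1  (C1 outputs effort q/C1)
#0 stroke→TF1  (J1: bond 3 brought effort, rest push out)
#1 stroke→J2  (through TF1, causality passes straight; one stroke at TF1)
#4 stroke→I1  (I1: I, integral causality)
#2 stroke→J3  (closing 0-jn rule on J3)
#5 stroke→J2  (common-f at J2 fixed by 2)

β0 |TF1
β1 |J2
β2 |J3
β3 |J1
β4 |I1
β5 |J2
β6 |Sf1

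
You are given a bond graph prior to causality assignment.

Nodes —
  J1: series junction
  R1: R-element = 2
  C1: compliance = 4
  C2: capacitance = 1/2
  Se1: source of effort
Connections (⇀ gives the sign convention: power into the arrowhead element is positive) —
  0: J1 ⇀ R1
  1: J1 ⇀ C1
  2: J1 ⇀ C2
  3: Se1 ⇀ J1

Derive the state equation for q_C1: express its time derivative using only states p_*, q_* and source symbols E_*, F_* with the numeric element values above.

bond 3 stroke→J1  (Se1 fixes effort; stroke away)
bond 1 stroke→J1  (C1 integral (e out))
bond 2 stroke→J1  (C2 integral (e out))
bond 0 stroke→R1  (J1: last free bond brings flow in)

dq_C1/dt = E_Se1/2 - q_C1/8 - q_C2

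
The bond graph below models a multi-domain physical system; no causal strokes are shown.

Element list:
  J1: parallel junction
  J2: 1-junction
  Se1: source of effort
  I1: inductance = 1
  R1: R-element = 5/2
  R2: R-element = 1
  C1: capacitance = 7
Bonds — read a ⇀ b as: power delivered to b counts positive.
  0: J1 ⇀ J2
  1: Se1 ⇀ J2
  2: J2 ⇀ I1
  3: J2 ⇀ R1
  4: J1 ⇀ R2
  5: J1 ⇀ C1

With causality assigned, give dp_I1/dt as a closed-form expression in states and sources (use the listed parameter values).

dp_I1/dt = E_Se1 - 5*p_I1/2 + q_C1/7

b1 stroke→J2  (Se1: effort source, stroke at far end)
b2 stroke→I1  (I1 integral (f out))
b0 stroke→J2  (1-jn J2 has f-setter on 2)
b3 stroke→J2  (J2: bond 2 brought flow, rest push out)
b5 stroke→J1  (C1 outputs effort q/C1)
b4 stroke→R2  (0-jn J1 has e-setter on 5)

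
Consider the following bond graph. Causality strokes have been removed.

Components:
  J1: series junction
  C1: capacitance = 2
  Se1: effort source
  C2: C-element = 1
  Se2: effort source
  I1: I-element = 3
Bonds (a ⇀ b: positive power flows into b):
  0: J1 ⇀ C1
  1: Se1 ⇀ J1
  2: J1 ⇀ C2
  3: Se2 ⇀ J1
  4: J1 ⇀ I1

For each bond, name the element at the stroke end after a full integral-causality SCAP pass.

β1 stroke at J1  (source Se1 imposes e)
β3 stroke at J1  (Se2: effort source, stroke at far end)
β0 stroke at J1  (C1 integral (e out))
β2 stroke at J1  (C2: C, integral causality)
β4 stroke at I1  (only one flow-in slot at J1)

bond 0 stroke→J1
bond 1 stroke→J1
bond 2 stroke→J1
bond 3 stroke→J1
bond 4 stroke→I1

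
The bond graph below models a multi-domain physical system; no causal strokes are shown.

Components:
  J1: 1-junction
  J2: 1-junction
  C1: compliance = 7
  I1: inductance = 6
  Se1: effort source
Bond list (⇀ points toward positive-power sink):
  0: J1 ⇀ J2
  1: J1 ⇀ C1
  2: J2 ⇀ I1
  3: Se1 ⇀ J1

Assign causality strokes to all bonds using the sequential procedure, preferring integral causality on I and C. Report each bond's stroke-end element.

b0 |J2
b1 |J1
b2 |I1
b3 |J1

β3 →J1  (Se1: effort source, stroke at far end)
β1 →J1  (C1 outputs effort q/C1)
β0 →J2  (closing 1-jn rule on J1)
β2 →I1  (J2 needs exactly one f-in)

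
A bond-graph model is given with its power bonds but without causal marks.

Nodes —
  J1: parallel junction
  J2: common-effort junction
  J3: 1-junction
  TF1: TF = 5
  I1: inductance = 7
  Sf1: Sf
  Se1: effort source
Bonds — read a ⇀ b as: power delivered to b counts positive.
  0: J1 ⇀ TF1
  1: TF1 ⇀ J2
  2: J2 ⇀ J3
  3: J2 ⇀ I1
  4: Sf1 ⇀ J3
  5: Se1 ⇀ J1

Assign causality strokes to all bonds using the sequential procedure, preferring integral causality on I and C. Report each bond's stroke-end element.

bond 4 stroke→Sf1  (source Sf1 imposes f)
bond 5 stroke→J1  (Se1 fixes effort; stroke away)
bond 0 stroke→TF1  (J1 effort already set via bond 5)
bond 2 stroke→J3  (J3 flow already set via bond 4)
bond 1 stroke→J2  (TF1: transformer flips bond 0)
bond 3 stroke→I1  (J2 effort already set via bond 1)

b0 stroke at TF1
b1 stroke at J2
b2 stroke at J3
b3 stroke at I1
b4 stroke at Sf1
b5 stroke at J1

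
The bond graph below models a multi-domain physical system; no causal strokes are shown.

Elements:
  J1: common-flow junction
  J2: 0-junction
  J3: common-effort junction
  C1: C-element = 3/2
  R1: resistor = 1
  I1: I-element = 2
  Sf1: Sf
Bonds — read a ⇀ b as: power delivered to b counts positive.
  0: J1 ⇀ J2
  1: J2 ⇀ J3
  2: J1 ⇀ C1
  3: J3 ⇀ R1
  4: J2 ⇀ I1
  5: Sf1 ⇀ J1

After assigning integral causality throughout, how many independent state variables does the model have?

2  (C1, I1 all integral)

#5 stroke→Sf1  (Sf1 (Sf) sets flow on bond)
#0 stroke→J1  (J1: bond 5 brought flow, rest push out)
#2 stroke→J1  (J1: bond 5 brought flow, rest push out)
#4 stroke→I1  (prefer integral on I1)
#1 stroke→J2  (only one effort-in slot at J2)
#3 stroke→J3  (only one effort-in slot at J3)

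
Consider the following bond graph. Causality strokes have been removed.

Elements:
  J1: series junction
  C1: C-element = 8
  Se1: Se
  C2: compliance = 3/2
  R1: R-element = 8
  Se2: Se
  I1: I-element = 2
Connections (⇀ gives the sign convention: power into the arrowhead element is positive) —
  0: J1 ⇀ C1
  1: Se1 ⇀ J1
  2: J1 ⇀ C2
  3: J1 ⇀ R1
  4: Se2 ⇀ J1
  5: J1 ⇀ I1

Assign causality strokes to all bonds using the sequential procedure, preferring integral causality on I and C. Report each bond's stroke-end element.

bond 1 →J1  (Se1 fixes effort; stroke away)
bond 4 →J1  (source Se2 imposes e)
bond 0 →J1  (C1: C, integral causality)
bond 2 →J1  (C2: C, integral causality)
bond 5 →I1  (I1 integral (f out))
bond 3 →J1  (1-jn J1 has f-setter on 5)

#0 stroke→J1
#1 stroke→J1
#2 stroke→J1
#3 stroke→J1
#4 stroke→J1
#5 stroke→I1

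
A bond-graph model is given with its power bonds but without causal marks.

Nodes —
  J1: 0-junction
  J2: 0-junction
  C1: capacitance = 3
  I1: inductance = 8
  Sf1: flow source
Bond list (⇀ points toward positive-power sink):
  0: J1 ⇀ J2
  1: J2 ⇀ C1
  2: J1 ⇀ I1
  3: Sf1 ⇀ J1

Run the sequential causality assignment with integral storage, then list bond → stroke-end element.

bond 3 →Sf1  (Sf1 fixes flow; stroke at Sf1)
bond 1 →J2  (C1: C, integral causality)
bond 0 →J1  (0-jn J2 has e-setter on 1)
bond 2 →I1  (0-jn J1 has e-setter on 0)

b0 →J1
b1 →J2
b2 →I1
b3 →Sf1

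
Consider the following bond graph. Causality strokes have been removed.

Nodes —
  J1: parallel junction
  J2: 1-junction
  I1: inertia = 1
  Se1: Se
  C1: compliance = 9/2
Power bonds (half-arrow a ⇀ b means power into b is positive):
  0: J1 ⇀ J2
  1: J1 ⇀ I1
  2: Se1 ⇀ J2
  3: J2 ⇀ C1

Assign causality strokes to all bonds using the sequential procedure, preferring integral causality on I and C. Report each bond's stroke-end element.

β0 |J1
β1 |I1
β2 |J2
β3 |J2

#2 →J2  (Se1: effort source, stroke at far end)
#1 →I1  (I1 outputs flow p/I1)
#0 →J1  (J1 needs exactly one e-in)
#3 →J2  (1-jn J2 has f-setter on 0)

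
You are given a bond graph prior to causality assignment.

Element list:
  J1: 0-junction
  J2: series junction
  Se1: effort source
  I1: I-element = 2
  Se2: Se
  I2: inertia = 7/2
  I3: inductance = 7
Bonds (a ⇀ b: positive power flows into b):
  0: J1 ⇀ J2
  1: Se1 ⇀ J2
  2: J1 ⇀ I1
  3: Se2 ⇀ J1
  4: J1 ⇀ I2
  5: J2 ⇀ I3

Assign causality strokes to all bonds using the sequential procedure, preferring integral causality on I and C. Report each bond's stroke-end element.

β0 |J2
β1 |J2
β2 |I1
β3 |J1
β4 |I2
β5 |I3

b1 stroke at J2  (Se1: effort source, stroke at far end)
b3 stroke at J1  (source Se2 imposes e)
b0 stroke at J2  (0-jn J1 has e-setter on 3)
b2 stroke at I1  (0-jn J1 has e-setter on 3)
b4 stroke at I2  (J1: bond 3 brought effort, rest push out)
b5 stroke at I3  (J2: last free bond brings flow in)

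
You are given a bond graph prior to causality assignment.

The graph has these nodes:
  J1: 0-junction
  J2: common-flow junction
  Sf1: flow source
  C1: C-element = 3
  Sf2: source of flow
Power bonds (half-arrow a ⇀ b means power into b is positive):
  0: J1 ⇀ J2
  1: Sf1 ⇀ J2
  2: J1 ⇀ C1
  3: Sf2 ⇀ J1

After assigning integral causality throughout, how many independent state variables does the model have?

1  (C1 all integral)

b1 stroke→Sf1  (Sf1: flow source, stroke at near end)
b3 stroke→Sf2  (Sf2: flow source, stroke at near end)
b0 stroke→J2  (1-jn J2 has f-setter on 1)
b2 stroke→J1  (J1: last free bond brings effort in)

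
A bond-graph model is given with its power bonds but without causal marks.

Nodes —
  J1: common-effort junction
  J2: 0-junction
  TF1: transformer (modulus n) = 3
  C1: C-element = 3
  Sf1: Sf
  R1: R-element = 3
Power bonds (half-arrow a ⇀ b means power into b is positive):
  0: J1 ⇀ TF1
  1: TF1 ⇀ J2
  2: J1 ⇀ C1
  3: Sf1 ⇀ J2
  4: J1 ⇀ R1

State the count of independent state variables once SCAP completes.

#3 stroke at Sf1  (Sf1: flow source, stroke at near end)
#1 stroke at J2  (only one effort-in slot at J2)
#0 stroke at TF1  (TF1: transformer flips bond 1)
#2 stroke at J1  (prefer integral on C1)
#4 stroke at R1  (0-jn J1 has e-setter on 2)

1  (C1 all integral)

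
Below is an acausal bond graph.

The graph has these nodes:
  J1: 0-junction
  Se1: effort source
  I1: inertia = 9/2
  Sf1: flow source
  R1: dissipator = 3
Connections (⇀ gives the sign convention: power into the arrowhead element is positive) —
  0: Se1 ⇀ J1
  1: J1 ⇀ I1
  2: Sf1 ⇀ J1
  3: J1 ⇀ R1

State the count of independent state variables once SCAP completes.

1  (I1 all integral)

b0 →J1  (Se1 fixes effort; stroke away)
b2 →Sf1  (source Sf1 imposes f)
b1 →I1  (0-jn J1 has e-setter on 0)
b3 →R1  (J1 effort already set via bond 0)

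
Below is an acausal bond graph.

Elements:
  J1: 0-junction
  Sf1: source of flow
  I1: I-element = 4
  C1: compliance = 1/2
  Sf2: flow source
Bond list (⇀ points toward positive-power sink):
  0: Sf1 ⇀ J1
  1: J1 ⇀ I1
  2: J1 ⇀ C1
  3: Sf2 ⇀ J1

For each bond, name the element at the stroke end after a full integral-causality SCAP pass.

bond 0 →Sf1
bond 1 →I1
bond 2 →J1
bond 3 →Sf2

b0 stroke at Sf1  (source Sf1 imposes f)
b3 stroke at Sf2  (Sf2: flow source, stroke at near end)
b1 stroke at I1  (I1 outputs flow p/I1)
b2 stroke at J1  (closing 0-jn rule on J1)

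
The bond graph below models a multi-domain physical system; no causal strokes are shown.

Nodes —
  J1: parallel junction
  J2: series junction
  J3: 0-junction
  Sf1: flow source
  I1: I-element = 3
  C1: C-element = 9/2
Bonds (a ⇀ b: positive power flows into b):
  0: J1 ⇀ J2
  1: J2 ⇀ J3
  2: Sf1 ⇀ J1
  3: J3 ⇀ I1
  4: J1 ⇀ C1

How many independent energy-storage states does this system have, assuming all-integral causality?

2  (C1, I1 all integral)

β2 |Sf1  (Sf1 fixes flow; stroke at Sf1)
β3 |I1  (prefer integral on I1)
β1 |J3  (J3: last free bond brings effort in)
β0 |J2  (common-f at J2 fixed by 1)
β4 |J1  (only one effort-in slot at J1)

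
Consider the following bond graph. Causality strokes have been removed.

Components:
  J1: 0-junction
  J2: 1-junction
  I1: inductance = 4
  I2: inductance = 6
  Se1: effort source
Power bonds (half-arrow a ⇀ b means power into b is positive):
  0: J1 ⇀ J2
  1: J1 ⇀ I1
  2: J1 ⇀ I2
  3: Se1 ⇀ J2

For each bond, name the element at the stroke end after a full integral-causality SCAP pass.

#3 stroke→J2  (Se1: effort source, stroke at far end)
#0 stroke→J1  (J2: last free bond brings flow in)
#1 stroke→I1  (J1: bond 0 brought effort, rest push out)
#2 stroke→I2  (J1 effort already set via bond 0)

bond 0 stroke→J1
bond 1 stroke→I1
bond 2 stroke→I2
bond 3 stroke→J2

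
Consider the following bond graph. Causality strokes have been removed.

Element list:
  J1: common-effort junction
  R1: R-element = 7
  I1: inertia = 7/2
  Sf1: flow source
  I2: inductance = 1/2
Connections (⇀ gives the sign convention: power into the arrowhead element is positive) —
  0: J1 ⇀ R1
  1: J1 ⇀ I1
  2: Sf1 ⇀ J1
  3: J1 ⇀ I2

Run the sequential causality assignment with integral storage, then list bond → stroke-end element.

β2 →Sf1  (Sf1 fixes flow; stroke at Sf1)
β1 →I1  (I1 integral (f out))
β3 →I2  (I2 outputs flow p/I2)
β0 →J1  (J1: last free bond brings effort in)

#0 →J1
#1 →I1
#2 →Sf1
#3 →I2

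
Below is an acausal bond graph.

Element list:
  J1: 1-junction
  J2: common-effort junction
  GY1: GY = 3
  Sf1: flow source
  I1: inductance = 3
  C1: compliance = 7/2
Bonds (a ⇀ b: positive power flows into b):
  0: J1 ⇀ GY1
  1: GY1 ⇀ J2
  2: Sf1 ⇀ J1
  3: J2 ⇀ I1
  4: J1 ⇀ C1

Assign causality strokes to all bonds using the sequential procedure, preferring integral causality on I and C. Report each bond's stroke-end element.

β2 stroke→Sf1  (Sf1: flow source, stroke at near end)
β0 stroke→J1  (J1 flow already set via bond 2)
β4 stroke→J1  (1-jn J1 has f-setter on 2)
β1 stroke→J2  (GY1 both-in/both-out from 0)
β3 stroke→I1  (common-e at J2 fixed by 1)

bond 0 stroke→J1
bond 1 stroke→J2
bond 2 stroke→Sf1
bond 3 stroke→I1
bond 4 stroke→J1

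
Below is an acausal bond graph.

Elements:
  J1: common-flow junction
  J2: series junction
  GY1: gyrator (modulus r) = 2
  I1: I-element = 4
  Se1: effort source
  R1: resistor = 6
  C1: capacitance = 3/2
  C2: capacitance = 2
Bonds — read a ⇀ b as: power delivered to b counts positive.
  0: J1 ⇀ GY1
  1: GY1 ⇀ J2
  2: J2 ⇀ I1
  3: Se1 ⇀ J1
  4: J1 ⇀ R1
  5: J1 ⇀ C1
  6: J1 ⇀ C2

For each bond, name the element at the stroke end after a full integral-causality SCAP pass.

bond 0 stroke→J1
bond 1 stroke→J2
bond 2 stroke→I1
bond 3 stroke→J1
bond 4 stroke→R1
bond 5 stroke→J1
bond 6 stroke→J1

b3 stroke→J1  (Se1: effort source, stroke at far end)
b2 stroke→I1  (I1 outputs flow p/I1)
b1 stroke→J2  (common-f at J2 fixed by 2)
b0 stroke→J1  (GY GY1: same side as bond 1)
b5 stroke→J1  (prefer integral on C1)
b6 stroke→J1  (prefer integral on C2)
b4 stroke→R1  (J1 needs exactly one f-in)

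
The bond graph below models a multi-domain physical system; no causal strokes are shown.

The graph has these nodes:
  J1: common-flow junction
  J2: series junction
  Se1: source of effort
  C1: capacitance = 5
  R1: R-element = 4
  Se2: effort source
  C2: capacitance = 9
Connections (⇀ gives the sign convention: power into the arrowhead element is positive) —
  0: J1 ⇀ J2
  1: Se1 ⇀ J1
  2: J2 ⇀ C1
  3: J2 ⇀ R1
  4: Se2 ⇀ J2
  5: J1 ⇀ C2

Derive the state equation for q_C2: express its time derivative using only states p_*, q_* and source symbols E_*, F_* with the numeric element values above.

bond 1 stroke at J1  (Se1 fixes effort; stroke away)
bond 4 stroke at J2  (Se2: effort source, stroke at far end)
bond 2 stroke at J2  (prefer integral on C1)
bond 5 stroke at J1  (C2 integral (e out))
bond 0 stroke at J2  (only one flow-in slot at J1)
bond 3 stroke at R1  (closing 1-jn rule on J2)

dq_C2/dt = E_Se1/4 + E_Se2/4 - q_C1/20 - q_C2/36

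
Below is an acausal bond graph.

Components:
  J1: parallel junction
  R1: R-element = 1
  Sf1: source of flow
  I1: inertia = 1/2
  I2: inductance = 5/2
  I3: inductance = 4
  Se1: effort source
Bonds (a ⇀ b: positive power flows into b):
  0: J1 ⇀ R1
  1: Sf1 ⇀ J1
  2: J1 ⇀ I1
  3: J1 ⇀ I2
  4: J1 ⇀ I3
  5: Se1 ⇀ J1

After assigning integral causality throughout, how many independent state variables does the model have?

b1 →Sf1  (source Sf1 imposes f)
b5 →J1  (Se1 fixes effort; stroke away)
b0 →R1  (J1: bond 5 brought effort, rest push out)
b2 →I1  (J1: bond 5 brought effort, rest push out)
b3 →I2  (0-jn J1 has e-setter on 5)
b4 →I3  (J1 effort already set via bond 5)

3  (I1, I2, I3 all integral)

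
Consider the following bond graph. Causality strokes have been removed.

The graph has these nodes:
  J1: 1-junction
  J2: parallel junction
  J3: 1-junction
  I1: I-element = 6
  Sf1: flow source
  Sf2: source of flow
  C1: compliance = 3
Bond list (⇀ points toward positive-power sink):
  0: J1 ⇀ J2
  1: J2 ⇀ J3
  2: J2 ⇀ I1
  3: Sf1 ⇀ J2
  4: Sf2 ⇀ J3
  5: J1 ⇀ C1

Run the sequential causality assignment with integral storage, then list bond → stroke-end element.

β3 →Sf1  (source Sf1 imposes f)
β4 →Sf2  (Sf2 fixes flow; stroke at Sf2)
β1 →J3  (J3: bond 4 brought flow, rest push out)
β2 →I1  (I1: I, integral causality)
β0 →J2  (J2 needs exactly one e-in)
β5 →J1  (J1 flow already set via bond 0)

#0 stroke at J2
#1 stroke at J3
#2 stroke at I1
#3 stroke at Sf1
#4 stroke at Sf2
#5 stroke at J1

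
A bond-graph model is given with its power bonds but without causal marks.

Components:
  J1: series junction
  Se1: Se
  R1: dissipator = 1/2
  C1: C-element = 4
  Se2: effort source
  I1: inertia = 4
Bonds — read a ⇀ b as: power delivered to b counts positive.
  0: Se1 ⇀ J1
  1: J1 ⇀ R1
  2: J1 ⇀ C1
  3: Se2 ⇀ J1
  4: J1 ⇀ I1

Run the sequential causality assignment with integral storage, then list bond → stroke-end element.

bond 0 stroke→J1  (source Se1 imposes e)
bond 3 stroke→J1  (Se2 fixes effort; stroke away)
bond 2 stroke→J1  (C1: C, integral causality)
bond 4 stroke→I1  (I1: I, integral causality)
bond 1 stroke→J1  (J1: bond 4 brought flow, rest push out)

#0 stroke at J1
#1 stroke at J1
#2 stroke at J1
#3 stroke at J1
#4 stroke at I1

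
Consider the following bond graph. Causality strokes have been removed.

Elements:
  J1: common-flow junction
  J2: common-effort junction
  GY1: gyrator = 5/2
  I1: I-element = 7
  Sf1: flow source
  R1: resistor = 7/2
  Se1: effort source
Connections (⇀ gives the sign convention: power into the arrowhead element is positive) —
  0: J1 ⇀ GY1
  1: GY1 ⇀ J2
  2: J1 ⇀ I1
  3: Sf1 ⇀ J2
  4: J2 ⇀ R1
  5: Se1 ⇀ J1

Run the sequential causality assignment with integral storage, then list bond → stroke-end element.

b0 |J1
b1 |J2
b2 |I1
b3 |Sf1
b4 |R1
b5 |J1

b3 stroke at Sf1  (Sf1: flow source, stroke at near end)
b5 stroke at J1  (source Se1 imposes e)
b2 stroke at I1  (I1 outputs flow p/I1)
b0 stroke at J1  (common-f at J1 fixed by 2)
b1 stroke at J2  (GY1 both-in/both-out from 0)
b4 stroke at R1  (J2: bond 1 brought effort, rest push out)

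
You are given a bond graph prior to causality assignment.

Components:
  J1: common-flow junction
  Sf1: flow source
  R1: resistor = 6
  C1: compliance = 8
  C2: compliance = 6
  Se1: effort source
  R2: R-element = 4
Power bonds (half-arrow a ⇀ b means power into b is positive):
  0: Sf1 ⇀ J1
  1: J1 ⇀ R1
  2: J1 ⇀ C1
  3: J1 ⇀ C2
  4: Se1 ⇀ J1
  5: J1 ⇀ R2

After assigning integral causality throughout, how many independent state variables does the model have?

2  (C1, C2 all integral)

β0 |Sf1  (Sf1 fixes flow; stroke at Sf1)
β4 |J1  (Se1: effort source, stroke at far end)
β1 |J1  (common-f at J1 fixed by 0)
β2 |J1  (J1 flow already set via bond 0)
β3 |J1  (1-jn J1 has f-setter on 0)
β5 |J1  (common-f at J1 fixed by 0)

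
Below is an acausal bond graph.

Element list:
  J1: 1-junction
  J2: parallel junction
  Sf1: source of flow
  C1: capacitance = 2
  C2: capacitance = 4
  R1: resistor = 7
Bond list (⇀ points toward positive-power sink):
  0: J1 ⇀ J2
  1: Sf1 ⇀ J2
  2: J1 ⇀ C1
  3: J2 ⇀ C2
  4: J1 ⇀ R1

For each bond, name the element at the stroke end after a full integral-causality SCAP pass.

b0 stroke→J1
b1 stroke→Sf1
b2 stroke→J1
b3 stroke→J2
b4 stroke→R1

b1 stroke→Sf1  (Sf1 (Sf) sets flow on bond)
b2 stroke→J1  (prefer integral on C1)
b3 stroke→J2  (prefer integral on C2)
b0 stroke→J1  (J2 effort already set via bond 3)
b4 stroke→R1  (J1: last free bond brings flow in)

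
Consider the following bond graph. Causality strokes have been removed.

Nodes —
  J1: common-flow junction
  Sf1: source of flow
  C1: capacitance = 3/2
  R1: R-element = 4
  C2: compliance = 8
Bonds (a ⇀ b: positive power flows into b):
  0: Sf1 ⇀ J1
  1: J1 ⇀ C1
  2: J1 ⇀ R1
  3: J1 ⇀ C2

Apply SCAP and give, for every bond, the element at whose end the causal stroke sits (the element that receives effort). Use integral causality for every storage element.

b0 stroke at Sf1  (source Sf1 imposes f)
b1 stroke at J1  (J1: bond 0 brought flow, rest push out)
b2 stroke at J1  (common-f at J1 fixed by 0)
b3 stroke at J1  (J1: bond 0 brought flow, rest push out)

#0 stroke→Sf1
#1 stroke→J1
#2 stroke→J1
#3 stroke→J1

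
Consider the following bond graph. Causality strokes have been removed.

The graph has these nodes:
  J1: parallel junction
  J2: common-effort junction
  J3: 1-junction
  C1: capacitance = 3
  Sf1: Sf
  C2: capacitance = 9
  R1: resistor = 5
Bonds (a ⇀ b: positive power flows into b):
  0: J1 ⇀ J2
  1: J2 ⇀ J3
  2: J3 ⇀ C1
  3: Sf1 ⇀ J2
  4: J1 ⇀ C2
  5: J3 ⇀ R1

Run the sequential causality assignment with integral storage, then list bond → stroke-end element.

β0 stroke→J2
β1 stroke→J3
β2 stroke→J3
β3 stroke→Sf1
β4 stroke→J1
β5 stroke→R1

#3 stroke→Sf1  (Sf1 fixes flow; stroke at Sf1)
#2 stroke→J3  (C1 integral (e out))
#4 stroke→J1  (prefer integral on C2)
#0 stroke→J2  (J1 effort already set via bond 4)
#1 stroke→J3  (J2: bond 0 brought effort, rest push out)
#5 stroke→R1  (only one flow-in slot at J3)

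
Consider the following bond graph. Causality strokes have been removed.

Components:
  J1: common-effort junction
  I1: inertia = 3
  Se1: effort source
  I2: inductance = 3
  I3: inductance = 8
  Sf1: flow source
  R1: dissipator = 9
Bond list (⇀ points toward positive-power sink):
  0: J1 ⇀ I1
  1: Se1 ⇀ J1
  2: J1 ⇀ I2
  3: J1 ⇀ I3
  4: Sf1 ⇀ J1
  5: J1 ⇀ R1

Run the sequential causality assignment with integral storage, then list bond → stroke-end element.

bond 1 stroke at J1  (source Se1 imposes e)
bond 4 stroke at Sf1  (Sf1 fixes flow; stroke at Sf1)
bond 0 stroke at I1  (J1: bond 1 brought effort, rest push out)
bond 2 stroke at I2  (J1 effort already set via bond 1)
bond 3 stroke at I3  (0-jn J1 has e-setter on 1)
bond 5 stroke at R1  (common-e at J1 fixed by 1)

β0 stroke→I1
β1 stroke→J1
β2 stroke→I2
β3 stroke→I3
β4 stroke→Sf1
β5 stroke→R1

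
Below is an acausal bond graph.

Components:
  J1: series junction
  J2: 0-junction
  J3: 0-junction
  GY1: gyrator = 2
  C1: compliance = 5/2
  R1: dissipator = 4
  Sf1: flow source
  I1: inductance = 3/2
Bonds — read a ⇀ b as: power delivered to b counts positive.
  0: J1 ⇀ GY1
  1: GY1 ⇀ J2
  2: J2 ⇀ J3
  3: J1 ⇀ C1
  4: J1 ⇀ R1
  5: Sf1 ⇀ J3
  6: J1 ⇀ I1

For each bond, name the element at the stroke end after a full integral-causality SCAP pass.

b5 →Sf1  (Sf1 fixes flow; stroke at Sf1)
b2 →J3  (J3: last free bond brings effort in)
b1 →J2  (closing 0-jn rule on J2)
b0 →J1  (GY GY1: same side as bond 1)
b3 →J1  (prefer integral on C1)
b6 →I1  (I1: I, integral causality)
b4 →J1  (1-jn J1 has f-setter on 6)

β0 →J1
β1 →J2
β2 →J3
β3 →J1
β4 →J1
β5 →Sf1
β6 →I1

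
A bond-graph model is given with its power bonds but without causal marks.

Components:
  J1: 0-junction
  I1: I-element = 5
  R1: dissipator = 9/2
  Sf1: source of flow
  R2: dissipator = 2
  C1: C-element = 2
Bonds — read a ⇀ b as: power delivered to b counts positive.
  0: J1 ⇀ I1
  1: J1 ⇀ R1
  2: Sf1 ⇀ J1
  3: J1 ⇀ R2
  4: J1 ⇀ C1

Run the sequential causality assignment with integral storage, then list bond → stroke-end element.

β2 stroke at Sf1  (Sf1 (Sf) sets flow on bond)
β0 stroke at I1  (I1 integral (f out))
β4 stroke at J1  (C1: C, integral causality)
β1 stroke at R1  (common-e at J1 fixed by 4)
β3 stroke at R2  (common-e at J1 fixed by 4)

β0 →I1
β1 →R1
β2 →Sf1
β3 →R2
β4 →J1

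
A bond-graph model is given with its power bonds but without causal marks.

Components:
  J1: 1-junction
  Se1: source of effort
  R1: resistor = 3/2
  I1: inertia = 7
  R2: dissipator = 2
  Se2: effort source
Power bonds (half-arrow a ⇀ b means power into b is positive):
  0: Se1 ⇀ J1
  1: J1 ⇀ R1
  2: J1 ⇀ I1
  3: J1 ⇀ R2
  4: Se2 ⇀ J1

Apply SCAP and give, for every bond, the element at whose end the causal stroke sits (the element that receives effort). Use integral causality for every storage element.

β0 stroke at J1
β1 stroke at J1
β2 stroke at I1
β3 stroke at J1
β4 stroke at J1

bond 0 →J1  (source Se1 imposes e)
bond 4 →J1  (source Se2 imposes e)
bond 2 →I1  (prefer integral on I1)
bond 1 →J1  (J1 flow already set via bond 2)
bond 3 →J1  (J1: bond 2 brought flow, rest push out)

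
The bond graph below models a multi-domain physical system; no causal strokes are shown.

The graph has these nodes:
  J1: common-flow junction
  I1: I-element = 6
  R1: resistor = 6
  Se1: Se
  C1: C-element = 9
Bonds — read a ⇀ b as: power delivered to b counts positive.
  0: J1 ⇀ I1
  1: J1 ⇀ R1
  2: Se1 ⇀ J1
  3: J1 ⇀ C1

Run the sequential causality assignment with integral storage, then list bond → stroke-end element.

#0 stroke at I1
#1 stroke at J1
#2 stroke at J1
#3 stroke at J1

#2 stroke→J1  (source Se1 imposes e)
#0 stroke→I1  (I1 outputs flow p/I1)
#1 stroke→J1  (J1 flow already set via bond 0)
#3 stroke→J1  (J1 flow already set via bond 0)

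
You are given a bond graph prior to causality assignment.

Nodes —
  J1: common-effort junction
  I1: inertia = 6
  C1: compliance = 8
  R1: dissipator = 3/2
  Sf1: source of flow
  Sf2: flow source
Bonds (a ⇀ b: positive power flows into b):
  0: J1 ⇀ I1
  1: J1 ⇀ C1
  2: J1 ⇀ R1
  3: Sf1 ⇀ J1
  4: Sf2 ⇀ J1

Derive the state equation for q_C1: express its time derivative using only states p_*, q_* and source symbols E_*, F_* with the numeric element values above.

dq_C1/dt = F_Sf1 + F_Sf2 - p_I1/6 - q_C1/12

#3 stroke→Sf1  (Sf1: flow source, stroke at near end)
#4 stroke→Sf2  (Sf2 fixes flow; stroke at Sf2)
#0 stroke→I1  (I1 integral (f out))
#1 stroke→J1  (C1: C, integral causality)
#2 stroke→R1  (J1 effort already set via bond 1)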